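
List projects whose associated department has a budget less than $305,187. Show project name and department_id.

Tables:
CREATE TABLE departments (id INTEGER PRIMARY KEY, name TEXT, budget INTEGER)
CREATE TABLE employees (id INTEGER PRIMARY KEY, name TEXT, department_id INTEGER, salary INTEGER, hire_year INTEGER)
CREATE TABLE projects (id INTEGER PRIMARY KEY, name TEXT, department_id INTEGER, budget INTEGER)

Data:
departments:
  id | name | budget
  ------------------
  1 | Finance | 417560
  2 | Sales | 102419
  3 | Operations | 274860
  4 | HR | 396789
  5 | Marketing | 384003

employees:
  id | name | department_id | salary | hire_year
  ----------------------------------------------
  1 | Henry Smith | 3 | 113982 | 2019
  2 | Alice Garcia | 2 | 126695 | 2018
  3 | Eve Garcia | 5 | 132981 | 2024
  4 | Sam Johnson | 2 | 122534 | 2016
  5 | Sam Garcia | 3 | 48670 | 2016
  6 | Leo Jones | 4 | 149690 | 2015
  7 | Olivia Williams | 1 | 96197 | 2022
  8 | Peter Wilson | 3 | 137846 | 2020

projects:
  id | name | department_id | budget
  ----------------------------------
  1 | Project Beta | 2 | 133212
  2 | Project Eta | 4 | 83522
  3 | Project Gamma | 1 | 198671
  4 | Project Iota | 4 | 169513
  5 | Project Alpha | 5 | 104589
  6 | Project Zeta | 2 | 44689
SELECT name, department_id FROM projects WHERE department_id IN (SELECT id FROM departments WHERE budget < 305187)

Execution result:
name | department_id
Project Beta | 2
Project Zeta | 2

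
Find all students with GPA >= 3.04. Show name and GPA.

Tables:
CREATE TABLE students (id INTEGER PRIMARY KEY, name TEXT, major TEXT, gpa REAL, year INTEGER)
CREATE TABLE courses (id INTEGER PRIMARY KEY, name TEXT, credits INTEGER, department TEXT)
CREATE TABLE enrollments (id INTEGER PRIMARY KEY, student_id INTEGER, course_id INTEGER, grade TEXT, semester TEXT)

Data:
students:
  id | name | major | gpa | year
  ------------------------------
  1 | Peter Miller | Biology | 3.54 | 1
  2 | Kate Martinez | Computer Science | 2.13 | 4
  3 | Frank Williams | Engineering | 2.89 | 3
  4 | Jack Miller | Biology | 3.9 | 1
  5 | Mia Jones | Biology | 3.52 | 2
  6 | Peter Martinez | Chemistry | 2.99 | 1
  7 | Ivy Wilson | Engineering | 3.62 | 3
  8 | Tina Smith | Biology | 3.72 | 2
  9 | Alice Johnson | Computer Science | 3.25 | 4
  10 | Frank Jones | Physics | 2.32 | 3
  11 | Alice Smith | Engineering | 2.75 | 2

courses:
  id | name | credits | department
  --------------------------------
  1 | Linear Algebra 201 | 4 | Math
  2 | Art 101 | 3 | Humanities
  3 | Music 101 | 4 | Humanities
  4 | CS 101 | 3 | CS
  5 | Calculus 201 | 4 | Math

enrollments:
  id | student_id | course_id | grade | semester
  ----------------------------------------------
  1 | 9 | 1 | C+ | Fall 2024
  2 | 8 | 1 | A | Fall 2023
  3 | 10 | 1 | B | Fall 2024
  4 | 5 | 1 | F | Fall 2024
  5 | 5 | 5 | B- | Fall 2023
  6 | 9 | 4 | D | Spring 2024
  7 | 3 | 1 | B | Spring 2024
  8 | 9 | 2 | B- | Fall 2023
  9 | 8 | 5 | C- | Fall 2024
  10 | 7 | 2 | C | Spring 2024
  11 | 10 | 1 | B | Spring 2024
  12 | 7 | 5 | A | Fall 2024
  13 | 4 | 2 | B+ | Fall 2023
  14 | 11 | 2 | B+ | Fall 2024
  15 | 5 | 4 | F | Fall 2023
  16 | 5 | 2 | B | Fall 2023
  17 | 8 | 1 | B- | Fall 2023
SELECT name, gpa FROM students WHERE gpa >= 3.04

Execution result:
name | gpa
Peter Miller | 3.54
Jack Miller | 3.90
Mia Jones | 3.52
Ivy Wilson | 3.62
Tina Smith | 3.72
Alice Johnson | 3.25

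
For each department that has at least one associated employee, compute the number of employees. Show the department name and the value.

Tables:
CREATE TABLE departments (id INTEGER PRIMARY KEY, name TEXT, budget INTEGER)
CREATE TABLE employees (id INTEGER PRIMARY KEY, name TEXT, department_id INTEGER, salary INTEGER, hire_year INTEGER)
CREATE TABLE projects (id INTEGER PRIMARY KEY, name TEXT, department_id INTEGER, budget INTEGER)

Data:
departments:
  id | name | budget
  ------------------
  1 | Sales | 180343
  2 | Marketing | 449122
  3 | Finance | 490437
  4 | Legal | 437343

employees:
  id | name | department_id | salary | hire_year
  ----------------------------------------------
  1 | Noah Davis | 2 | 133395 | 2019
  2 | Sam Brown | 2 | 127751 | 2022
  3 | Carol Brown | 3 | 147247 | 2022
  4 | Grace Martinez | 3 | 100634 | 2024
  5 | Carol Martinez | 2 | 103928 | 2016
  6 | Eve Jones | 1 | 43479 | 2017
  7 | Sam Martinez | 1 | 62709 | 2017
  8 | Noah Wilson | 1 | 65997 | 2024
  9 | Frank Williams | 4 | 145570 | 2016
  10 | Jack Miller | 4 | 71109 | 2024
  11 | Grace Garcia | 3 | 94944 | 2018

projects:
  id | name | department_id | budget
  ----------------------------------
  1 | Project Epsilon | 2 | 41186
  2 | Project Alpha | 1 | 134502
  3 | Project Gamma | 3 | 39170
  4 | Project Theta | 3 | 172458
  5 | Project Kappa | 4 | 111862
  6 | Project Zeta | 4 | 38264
SELECT p.name, COUNT(*) AS n FROM employees c JOIN departments p ON c.department_id = p.id GROUP BY p.id, p.name

Execution result:
name | n
Sales | 3
Marketing | 3
Finance | 3
Legal | 2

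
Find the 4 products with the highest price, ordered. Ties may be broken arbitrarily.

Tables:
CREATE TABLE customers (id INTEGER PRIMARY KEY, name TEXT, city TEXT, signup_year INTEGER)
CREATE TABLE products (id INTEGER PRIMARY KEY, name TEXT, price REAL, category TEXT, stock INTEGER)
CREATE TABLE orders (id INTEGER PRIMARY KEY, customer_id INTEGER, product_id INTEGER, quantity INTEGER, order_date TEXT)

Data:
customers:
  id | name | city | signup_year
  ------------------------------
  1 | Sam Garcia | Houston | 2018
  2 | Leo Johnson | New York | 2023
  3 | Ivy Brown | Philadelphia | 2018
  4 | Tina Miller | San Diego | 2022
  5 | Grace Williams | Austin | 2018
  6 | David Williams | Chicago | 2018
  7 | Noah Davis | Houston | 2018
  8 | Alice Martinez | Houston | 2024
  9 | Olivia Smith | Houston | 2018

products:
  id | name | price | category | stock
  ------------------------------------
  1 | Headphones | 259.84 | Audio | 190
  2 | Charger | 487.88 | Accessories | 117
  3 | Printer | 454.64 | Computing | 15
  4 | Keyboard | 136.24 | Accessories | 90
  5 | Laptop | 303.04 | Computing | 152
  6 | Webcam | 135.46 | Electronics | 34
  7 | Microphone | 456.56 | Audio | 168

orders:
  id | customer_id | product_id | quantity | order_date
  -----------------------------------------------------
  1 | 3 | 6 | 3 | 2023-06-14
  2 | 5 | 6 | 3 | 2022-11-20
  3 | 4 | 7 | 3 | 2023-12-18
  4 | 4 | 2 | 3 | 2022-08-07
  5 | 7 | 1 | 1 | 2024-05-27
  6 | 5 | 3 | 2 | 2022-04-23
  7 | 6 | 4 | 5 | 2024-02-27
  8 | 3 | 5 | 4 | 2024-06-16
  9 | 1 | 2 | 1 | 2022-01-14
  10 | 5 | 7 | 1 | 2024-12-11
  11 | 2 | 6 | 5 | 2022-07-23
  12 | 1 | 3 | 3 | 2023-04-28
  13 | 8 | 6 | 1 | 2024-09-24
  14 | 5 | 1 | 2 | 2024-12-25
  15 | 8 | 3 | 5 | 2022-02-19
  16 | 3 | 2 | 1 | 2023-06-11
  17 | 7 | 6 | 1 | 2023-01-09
SELECT name, price FROM products ORDER BY price DESC LIMIT 4

Execution result:
name | price
Charger | 487.88
Microphone | 456.56
Printer | 454.64
Laptop | 303.04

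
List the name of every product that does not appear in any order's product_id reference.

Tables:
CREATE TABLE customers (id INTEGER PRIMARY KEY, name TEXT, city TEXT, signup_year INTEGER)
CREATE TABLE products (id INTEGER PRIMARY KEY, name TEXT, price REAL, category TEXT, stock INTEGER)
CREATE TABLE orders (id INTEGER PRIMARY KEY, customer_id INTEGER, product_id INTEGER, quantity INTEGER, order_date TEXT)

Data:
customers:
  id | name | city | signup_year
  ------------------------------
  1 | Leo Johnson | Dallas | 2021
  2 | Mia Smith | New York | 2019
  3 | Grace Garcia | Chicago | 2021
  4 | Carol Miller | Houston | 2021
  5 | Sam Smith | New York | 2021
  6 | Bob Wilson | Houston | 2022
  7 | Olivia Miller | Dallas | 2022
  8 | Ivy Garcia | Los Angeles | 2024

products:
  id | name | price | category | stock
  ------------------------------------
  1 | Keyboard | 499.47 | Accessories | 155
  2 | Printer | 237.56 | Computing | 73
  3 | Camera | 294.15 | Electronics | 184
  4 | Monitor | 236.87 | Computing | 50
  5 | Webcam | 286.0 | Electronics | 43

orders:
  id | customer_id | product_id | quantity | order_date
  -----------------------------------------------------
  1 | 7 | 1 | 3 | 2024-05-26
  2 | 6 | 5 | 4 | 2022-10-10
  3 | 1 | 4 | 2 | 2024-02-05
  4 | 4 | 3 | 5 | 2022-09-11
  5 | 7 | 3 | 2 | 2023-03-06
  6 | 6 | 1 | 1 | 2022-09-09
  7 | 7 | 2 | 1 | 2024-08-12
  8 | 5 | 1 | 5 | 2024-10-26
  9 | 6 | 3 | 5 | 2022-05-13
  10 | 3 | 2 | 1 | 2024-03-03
SELECT p.name FROM products p LEFT JOIN orders c ON c.product_id = p.id WHERE c.id IS NULL

Execution result:
(no rows)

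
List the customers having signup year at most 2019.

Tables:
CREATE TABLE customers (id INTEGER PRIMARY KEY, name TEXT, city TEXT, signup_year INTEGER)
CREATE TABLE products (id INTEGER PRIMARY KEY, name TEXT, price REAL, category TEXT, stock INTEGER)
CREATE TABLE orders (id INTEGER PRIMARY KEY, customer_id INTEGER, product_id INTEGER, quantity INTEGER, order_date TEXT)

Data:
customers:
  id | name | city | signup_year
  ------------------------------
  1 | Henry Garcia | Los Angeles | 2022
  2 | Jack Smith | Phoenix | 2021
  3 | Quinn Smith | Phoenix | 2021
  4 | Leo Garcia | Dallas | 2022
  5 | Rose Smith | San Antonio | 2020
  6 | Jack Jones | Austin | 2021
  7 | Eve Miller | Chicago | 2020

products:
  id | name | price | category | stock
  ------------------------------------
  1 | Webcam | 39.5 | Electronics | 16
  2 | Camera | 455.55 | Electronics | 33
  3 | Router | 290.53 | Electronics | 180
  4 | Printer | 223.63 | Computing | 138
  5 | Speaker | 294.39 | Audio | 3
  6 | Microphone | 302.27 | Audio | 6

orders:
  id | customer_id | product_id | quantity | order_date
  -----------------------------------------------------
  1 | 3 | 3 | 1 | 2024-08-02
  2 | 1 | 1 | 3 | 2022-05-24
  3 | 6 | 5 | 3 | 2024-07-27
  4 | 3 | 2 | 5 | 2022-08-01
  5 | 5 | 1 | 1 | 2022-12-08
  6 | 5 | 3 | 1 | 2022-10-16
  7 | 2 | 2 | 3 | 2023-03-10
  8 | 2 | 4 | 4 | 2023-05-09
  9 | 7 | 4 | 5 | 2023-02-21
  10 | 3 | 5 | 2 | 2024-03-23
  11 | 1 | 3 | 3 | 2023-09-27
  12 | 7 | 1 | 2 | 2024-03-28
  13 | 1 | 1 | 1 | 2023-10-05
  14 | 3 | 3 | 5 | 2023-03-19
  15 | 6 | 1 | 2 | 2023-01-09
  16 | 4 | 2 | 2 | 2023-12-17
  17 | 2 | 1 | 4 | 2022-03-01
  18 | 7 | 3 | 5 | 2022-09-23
SELECT name, signup_year FROM customers WHERE signup_year <= 2019

Execution result:
(no rows)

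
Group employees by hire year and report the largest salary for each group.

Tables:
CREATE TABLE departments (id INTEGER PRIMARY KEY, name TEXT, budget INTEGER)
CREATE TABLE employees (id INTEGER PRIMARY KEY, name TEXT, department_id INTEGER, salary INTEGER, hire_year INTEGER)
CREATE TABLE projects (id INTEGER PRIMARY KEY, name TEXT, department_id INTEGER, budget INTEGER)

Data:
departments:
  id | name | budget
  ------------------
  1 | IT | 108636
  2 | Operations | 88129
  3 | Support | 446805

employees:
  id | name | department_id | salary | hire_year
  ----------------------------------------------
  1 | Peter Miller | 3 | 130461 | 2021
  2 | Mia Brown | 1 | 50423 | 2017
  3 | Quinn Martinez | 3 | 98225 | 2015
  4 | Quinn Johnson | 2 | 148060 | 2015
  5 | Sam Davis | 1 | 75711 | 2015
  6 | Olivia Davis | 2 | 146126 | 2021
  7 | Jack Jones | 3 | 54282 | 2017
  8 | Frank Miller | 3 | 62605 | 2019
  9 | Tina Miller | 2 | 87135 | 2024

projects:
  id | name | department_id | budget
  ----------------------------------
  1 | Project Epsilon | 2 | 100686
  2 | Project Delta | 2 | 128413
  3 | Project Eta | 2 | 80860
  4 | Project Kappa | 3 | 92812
SELECT hire_year, MAX(salary) AS max_salary FROM employees GROUP BY hire_year

Execution result:
hire_year | max_salary
2015 | 148060
2017 | 54282
2019 | 62605
2021 | 146126
2024 | 87135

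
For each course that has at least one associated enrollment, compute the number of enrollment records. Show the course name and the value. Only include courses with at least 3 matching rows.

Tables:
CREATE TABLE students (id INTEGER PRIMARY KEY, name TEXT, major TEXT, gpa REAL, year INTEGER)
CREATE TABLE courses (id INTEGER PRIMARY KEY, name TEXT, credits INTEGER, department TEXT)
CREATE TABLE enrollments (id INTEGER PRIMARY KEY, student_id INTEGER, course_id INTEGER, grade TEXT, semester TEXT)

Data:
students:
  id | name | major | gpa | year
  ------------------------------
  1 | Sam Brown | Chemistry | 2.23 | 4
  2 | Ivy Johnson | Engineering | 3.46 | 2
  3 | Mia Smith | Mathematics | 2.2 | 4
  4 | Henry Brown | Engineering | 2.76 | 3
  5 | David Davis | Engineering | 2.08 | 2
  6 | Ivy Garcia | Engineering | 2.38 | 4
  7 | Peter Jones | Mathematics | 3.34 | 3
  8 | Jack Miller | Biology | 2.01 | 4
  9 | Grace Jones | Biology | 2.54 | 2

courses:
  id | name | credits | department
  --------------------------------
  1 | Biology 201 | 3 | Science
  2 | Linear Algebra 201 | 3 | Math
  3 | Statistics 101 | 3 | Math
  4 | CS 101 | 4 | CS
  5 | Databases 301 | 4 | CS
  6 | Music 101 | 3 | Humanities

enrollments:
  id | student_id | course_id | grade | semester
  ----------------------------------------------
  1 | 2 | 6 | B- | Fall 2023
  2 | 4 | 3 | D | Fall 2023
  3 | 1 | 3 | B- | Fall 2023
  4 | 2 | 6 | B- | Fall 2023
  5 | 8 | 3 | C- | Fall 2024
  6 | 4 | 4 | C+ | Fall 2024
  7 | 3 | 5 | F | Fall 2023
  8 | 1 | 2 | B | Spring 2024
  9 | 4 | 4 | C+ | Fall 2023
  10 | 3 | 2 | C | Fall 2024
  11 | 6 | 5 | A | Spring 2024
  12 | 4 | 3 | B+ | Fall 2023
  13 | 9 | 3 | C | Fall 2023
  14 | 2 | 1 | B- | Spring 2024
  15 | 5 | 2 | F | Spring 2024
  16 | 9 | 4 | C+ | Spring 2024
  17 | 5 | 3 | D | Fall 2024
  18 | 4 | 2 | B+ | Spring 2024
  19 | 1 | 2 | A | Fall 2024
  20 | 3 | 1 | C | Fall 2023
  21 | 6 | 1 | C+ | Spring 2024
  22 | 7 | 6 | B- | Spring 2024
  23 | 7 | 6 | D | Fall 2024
SELECT p.name, COUNT(*) AS n FROM enrollments c JOIN courses p ON c.course_id = p.id GROUP BY p.id, p.name HAVING COUNT(*) >= 3

Execution result:
name | n
Biology 201 | 3
Linear Algebra 201 | 5
Statistics 101 | 6
CS 101 | 3
Music 101 | 4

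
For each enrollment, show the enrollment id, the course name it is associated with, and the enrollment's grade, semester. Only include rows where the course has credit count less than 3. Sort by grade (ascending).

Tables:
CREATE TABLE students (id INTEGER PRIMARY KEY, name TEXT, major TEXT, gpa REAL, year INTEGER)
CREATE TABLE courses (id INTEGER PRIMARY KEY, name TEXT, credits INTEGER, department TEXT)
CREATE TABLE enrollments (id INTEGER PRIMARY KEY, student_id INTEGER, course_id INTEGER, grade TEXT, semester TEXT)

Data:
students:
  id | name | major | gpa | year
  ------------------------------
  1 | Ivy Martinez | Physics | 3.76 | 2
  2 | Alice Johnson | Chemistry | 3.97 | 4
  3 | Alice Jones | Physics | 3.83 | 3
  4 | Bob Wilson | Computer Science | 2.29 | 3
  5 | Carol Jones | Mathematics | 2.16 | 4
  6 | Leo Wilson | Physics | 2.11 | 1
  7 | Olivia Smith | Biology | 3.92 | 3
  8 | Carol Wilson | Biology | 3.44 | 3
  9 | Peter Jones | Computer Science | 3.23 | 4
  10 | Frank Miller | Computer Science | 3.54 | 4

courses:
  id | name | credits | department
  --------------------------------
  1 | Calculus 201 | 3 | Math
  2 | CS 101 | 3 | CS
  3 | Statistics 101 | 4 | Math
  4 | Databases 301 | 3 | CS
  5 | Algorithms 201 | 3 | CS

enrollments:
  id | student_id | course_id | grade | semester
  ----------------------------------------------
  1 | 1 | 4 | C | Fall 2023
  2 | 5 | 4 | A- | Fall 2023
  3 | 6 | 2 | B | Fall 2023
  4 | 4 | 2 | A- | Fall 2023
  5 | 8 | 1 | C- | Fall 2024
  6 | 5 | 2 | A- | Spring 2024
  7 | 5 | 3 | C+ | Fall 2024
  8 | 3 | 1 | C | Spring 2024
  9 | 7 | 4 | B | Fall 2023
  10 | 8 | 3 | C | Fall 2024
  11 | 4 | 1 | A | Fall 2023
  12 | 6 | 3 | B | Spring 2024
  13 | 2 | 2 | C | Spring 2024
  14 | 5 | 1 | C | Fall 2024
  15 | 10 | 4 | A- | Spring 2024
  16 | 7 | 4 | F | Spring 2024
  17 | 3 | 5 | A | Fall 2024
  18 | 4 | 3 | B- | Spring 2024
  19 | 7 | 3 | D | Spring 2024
SELECT c.id, p.name AS course, c.grade, c.semester FROM enrollments c JOIN courses p ON c.course_id = p.id WHERE p.credits < 3 ORDER BY c.grade ASC

Execution result:
(no rows)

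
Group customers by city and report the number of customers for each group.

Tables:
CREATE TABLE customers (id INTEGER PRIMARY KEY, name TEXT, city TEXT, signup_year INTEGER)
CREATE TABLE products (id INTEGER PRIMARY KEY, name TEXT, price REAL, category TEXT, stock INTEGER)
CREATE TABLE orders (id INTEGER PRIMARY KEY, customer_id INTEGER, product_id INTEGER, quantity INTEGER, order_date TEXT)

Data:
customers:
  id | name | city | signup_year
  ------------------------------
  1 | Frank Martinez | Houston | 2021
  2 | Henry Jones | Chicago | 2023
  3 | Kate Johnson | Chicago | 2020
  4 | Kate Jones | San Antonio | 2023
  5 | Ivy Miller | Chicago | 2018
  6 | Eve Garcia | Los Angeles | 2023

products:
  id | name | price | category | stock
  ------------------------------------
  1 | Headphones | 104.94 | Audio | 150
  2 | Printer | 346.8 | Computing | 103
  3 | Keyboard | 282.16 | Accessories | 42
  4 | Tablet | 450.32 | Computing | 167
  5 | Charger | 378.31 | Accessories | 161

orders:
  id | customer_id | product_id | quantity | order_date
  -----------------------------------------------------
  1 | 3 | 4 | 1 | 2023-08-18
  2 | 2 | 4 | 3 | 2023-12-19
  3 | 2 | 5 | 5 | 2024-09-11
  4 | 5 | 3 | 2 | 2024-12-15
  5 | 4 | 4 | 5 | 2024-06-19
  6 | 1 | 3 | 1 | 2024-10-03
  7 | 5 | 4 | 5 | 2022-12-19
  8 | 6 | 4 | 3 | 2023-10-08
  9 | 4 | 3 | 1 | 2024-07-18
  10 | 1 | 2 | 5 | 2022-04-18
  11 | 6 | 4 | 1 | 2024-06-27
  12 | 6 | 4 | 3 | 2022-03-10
SELECT city, COUNT(*) AS n FROM customers GROUP BY city

Execution result:
city | n
Chicago | 3
Houston | 1
Los Angeles | 1
San Antonio | 1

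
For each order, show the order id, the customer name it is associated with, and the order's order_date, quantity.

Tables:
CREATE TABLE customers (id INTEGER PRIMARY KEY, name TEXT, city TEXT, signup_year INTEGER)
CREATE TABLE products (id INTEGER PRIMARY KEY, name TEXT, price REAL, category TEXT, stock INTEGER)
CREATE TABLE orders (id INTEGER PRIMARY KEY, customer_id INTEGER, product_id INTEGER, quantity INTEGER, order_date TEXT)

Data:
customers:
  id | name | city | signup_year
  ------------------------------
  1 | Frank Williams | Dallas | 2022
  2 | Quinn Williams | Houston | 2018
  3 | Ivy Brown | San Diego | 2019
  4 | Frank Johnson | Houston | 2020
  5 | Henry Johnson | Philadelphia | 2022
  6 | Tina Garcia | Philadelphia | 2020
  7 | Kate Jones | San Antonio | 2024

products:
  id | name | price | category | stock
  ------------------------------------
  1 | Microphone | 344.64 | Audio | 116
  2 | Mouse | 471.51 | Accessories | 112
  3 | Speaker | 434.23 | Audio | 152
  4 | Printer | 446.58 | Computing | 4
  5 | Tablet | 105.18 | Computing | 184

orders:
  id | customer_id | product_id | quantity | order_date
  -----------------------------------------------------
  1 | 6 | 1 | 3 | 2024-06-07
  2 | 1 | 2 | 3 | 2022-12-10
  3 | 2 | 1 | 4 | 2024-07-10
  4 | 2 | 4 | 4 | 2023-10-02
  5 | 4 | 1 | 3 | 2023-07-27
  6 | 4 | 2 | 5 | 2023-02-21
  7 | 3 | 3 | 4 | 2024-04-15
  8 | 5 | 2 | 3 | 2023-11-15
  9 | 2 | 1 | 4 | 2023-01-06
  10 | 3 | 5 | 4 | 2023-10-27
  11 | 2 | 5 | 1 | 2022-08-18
SELECT c.id, p.name AS customer, c.order_date, c.quantity FROM orders c JOIN customers p ON c.customer_id = p.id

Execution result:
id | customer | order_date | quantity
1 | Tina Garcia | 2024-06-07 | 3
2 | Frank Williams | 2022-12-10 | 3
3 | Quinn Williams | 2024-07-10 | 4
4 | Quinn Williams | 2023-10-02 | 4
5 | Frank Johnson | 2023-07-27 | 3
6 | Frank Johnson | 2023-02-21 | 5
7 | Ivy Brown | 2024-04-15 | 4
8 | Henry Johnson | 2023-11-15 | 3
9 | Quinn Williams | 2023-01-06 | 4
10 | Ivy Brown | 2023-10-27 | 4
11 | Quinn Williams | 2022-08-18 | 1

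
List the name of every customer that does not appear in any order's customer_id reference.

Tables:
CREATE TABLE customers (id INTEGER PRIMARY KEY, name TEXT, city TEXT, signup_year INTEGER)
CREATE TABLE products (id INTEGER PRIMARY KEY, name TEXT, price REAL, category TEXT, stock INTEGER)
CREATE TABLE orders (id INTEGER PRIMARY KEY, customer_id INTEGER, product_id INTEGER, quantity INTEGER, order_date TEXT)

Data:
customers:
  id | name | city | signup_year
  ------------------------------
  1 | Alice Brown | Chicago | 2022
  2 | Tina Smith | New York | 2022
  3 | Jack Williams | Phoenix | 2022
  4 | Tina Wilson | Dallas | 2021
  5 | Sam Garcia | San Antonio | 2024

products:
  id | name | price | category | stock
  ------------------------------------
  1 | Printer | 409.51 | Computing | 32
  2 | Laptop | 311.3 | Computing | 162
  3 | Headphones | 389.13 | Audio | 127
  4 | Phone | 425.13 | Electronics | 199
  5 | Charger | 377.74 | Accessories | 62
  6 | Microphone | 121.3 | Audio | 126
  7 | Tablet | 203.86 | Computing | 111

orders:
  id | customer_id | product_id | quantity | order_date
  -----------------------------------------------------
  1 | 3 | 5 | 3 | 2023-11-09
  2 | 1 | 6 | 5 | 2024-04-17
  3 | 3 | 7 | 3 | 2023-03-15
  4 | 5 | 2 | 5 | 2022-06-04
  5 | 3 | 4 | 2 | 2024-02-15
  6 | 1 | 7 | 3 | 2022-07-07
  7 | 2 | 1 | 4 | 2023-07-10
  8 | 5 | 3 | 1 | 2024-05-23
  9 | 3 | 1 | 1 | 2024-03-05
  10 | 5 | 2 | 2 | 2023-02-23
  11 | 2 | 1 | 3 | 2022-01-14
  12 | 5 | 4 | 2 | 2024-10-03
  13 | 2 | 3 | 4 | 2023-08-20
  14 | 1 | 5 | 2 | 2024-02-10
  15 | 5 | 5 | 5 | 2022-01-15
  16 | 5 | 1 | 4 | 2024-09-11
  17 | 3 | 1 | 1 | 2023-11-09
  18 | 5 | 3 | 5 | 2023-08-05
SELECT p.name FROM customers p LEFT JOIN orders c ON c.customer_id = p.id WHERE c.id IS NULL

Execution result:
Tina Wilson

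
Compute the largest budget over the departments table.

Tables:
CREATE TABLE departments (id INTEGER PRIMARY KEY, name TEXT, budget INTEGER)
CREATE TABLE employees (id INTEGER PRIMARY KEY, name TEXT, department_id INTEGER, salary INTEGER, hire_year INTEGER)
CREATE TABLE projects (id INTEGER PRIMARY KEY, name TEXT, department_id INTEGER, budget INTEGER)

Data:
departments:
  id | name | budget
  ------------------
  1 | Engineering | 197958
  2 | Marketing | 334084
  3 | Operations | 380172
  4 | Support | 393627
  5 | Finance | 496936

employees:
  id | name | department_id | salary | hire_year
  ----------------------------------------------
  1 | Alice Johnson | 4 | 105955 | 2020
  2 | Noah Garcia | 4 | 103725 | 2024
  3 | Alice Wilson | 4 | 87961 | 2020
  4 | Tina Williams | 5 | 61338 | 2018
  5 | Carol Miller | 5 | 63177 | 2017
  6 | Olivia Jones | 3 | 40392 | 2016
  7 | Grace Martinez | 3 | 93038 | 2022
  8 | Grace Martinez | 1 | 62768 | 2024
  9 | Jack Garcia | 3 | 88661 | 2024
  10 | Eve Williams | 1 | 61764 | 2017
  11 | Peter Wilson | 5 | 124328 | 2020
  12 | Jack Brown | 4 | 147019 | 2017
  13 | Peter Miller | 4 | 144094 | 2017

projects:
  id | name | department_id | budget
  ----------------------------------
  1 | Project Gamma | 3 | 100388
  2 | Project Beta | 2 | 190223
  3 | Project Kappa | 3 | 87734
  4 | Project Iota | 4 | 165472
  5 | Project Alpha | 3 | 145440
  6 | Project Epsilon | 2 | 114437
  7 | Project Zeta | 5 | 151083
SELECT MAX(budget) FROM departments

Execution result:
496936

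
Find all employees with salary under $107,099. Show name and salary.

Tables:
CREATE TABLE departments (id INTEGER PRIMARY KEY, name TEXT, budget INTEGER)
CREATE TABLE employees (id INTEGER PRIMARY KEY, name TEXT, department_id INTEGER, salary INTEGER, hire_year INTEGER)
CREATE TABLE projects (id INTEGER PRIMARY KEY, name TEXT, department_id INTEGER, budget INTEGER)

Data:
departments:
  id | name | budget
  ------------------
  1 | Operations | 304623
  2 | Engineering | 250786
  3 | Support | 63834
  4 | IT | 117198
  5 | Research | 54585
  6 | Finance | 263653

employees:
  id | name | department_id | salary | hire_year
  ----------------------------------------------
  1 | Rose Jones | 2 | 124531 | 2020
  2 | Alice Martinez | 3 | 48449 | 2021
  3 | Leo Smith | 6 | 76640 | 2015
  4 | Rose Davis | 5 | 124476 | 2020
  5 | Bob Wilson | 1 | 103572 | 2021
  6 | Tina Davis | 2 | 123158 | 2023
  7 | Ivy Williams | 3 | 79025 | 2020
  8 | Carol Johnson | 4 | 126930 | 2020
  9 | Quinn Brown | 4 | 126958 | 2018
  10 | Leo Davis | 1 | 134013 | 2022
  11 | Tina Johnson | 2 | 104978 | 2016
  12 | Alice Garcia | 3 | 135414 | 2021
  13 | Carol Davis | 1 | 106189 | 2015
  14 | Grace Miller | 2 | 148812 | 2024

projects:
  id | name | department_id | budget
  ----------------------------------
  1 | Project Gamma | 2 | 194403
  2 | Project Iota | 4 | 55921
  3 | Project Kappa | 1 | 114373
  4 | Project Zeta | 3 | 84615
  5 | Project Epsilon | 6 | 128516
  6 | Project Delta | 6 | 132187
SELECT name, salary FROM employees WHERE salary < 107099

Execution result:
name | salary
Alice Martinez | 48449
Leo Smith | 76640
Bob Wilson | 103572
Ivy Williams | 79025
Tina Johnson | 104978
Carol Davis | 106189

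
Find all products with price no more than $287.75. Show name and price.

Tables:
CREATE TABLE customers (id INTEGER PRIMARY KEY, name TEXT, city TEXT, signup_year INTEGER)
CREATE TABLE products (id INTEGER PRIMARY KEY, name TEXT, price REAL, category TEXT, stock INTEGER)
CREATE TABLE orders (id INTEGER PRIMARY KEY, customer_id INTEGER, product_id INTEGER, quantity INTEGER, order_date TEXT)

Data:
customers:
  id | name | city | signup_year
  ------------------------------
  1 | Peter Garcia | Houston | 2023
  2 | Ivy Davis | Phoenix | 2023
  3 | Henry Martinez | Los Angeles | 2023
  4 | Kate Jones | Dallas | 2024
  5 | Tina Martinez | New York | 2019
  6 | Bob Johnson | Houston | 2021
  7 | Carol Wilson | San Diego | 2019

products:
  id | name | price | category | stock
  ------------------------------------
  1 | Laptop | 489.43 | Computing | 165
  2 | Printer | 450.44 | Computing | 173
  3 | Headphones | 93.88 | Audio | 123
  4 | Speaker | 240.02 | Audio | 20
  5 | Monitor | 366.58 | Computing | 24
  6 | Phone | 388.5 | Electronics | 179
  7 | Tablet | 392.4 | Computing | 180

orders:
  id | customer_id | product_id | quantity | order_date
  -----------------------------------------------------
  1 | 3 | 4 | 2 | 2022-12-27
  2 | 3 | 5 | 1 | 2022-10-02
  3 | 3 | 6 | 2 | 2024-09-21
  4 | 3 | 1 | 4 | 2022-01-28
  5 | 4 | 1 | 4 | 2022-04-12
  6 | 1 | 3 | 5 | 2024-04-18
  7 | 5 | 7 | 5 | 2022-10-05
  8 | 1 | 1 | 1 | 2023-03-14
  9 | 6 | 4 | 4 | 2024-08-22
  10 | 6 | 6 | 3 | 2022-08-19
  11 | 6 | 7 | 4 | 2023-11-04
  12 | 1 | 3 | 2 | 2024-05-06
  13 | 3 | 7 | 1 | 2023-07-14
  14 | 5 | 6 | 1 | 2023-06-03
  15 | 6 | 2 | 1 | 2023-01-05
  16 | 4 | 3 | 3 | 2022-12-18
SELECT name, price FROM products WHERE price <= 287.75

Execution result:
name | price
Headphones | 93.88
Speaker | 240.02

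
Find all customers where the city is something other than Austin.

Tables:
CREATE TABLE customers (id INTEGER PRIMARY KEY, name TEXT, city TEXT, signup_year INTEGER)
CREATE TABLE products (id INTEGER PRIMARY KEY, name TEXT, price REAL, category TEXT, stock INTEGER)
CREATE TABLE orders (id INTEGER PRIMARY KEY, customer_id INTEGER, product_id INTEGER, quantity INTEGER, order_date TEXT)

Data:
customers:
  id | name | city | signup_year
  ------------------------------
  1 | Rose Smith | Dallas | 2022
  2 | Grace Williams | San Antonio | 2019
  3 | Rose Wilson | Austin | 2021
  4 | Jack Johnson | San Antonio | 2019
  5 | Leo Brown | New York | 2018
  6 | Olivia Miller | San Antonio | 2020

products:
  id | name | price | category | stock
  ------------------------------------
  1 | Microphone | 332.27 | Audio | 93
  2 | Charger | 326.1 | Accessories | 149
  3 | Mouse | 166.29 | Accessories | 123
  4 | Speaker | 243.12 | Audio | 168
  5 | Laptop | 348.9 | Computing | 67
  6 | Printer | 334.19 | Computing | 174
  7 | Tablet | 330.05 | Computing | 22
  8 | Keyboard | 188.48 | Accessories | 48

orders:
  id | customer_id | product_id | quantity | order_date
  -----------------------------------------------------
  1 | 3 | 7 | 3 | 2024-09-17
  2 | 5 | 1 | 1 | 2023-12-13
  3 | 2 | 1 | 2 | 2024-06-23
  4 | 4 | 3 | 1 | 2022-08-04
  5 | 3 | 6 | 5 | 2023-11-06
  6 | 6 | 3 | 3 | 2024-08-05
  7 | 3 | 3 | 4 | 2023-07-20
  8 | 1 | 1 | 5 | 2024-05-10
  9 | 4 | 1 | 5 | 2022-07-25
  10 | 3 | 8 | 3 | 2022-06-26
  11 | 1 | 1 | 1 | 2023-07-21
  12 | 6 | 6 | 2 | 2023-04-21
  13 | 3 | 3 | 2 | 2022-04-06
SELECT name, city FROM customers WHERE city <> 'Austin'

Execution result:
name | city
Rose Smith | Dallas
Grace Williams | San Antonio
Jack Johnson | San Antonio
Leo Brown | New York
Olivia Miller | San Antonio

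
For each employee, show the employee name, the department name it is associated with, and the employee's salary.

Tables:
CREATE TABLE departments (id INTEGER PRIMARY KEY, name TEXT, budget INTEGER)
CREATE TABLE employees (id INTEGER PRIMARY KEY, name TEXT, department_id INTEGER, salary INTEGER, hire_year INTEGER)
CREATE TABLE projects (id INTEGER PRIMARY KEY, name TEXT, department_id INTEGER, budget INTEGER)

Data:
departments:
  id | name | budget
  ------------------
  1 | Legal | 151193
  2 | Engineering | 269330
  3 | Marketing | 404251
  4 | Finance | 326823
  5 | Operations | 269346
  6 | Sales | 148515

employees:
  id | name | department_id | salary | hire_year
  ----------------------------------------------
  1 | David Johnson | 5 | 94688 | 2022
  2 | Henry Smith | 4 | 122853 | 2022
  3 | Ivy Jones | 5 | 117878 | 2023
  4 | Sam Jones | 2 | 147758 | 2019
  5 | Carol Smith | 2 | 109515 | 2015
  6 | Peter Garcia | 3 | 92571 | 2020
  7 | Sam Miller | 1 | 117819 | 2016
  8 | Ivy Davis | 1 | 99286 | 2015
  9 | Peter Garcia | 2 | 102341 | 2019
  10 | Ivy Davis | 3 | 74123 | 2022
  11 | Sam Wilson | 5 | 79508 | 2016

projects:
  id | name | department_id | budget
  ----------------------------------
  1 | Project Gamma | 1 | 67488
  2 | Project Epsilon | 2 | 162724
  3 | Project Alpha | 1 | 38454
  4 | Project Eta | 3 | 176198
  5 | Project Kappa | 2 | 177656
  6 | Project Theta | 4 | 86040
SELECT c.name, p.name AS department, c.salary FROM employees c JOIN departments p ON c.department_id = p.id

Execution result:
name | department | salary
David Johnson | Operations | 94688
Henry Smith | Finance | 122853
Ivy Jones | Operations | 117878
Sam Jones | Engineering | 147758
Carol Smith | Engineering | 109515
Peter Garcia | Marketing | 92571
Sam Miller | Legal | 117819
Ivy Davis | Legal | 99286
Peter Garcia | Engineering | 102341
Ivy Davis | Marketing | 74123
Sam Wilson | Operations | 79508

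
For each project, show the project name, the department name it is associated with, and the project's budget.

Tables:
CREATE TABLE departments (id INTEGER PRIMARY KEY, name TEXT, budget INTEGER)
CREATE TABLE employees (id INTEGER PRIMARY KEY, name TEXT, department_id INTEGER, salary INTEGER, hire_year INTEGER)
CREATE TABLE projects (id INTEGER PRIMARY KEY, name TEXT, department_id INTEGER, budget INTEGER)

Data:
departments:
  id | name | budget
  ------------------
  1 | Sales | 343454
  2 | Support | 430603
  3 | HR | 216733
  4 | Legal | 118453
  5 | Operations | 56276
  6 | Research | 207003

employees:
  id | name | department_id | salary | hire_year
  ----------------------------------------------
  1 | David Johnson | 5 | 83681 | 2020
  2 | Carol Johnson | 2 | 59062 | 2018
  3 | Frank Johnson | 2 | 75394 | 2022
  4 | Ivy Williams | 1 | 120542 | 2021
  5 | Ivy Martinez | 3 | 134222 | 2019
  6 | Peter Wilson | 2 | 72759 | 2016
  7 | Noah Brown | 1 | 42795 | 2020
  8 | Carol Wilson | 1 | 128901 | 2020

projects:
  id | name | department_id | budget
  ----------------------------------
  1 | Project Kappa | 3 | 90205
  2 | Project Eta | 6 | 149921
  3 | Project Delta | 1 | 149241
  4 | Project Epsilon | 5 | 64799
SELECT c.name, p.name AS department, c.budget FROM projects c JOIN departments p ON c.department_id = p.id

Execution result:
name | department | budget
Project Kappa | HR | 90205
Project Eta | Research | 149921
Project Delta | Sales | 149241
Project Epsilon | Operations | 64799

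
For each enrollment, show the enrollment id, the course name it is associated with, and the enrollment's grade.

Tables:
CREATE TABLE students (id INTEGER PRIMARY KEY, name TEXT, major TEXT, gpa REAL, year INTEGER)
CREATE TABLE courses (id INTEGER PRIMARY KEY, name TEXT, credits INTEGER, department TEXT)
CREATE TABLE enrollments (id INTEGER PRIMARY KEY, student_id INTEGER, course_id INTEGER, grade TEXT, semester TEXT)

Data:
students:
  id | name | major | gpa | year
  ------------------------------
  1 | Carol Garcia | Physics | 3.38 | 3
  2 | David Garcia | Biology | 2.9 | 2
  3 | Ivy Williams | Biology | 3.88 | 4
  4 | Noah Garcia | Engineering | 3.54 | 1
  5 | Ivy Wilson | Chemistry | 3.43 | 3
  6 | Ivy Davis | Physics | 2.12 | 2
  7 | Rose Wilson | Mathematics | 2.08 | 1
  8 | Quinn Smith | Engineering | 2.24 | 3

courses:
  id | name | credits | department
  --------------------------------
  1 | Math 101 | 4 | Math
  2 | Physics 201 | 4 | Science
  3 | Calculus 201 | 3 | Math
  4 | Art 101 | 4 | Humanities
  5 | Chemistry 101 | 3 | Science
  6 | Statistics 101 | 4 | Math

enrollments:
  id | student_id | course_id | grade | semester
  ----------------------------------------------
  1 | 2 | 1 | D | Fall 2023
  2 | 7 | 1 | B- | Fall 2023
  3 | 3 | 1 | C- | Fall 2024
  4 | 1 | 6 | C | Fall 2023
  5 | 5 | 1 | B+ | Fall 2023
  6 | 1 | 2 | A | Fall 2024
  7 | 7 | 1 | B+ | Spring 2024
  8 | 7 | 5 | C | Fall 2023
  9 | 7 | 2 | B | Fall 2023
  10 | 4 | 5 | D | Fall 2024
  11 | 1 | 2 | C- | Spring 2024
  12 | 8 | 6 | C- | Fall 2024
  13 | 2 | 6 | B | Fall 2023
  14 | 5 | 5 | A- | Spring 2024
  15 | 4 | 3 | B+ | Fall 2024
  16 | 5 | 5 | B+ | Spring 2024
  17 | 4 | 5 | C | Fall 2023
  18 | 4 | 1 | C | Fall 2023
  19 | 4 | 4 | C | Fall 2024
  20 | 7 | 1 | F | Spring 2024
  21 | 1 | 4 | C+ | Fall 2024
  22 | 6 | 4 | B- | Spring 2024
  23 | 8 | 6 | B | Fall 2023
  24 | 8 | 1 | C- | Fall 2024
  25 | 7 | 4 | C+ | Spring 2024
SELECT c.id, p.name AS course, c.grade FROM enrollments c JOIN courses p ON c.course_id = p.id

Execution result:
id | course | grade
1 | Math 101 | D
2 | Math 101 | B-
3 | Math 101 | C-
4 | Statistics 101 | C
5 | Math 101 | B+
6 | Physics 201 | A
7 | Math 101 | B+
8 | Chemistry 101 | C
9 | Physics 201 | B
10 | Chemistry 101 | D
11 | Physics 201 | C-
12 | Statistics 101 | C-
13 | Statistics 101 | B
14 | Chemistry 101 | A-
15 | Calculus 201 | B+
16 | Chemistry 101 | B+
17 | Chemistry 101 | C
18 | Math 101 | C
19 | Art 101 | C
20 | Math 101 | F
21 | Art 101 | C+
22 | Art 101 | B-
23 | Statistics 101 | B
24 | Math 101 | C-
25 | Art 101 | C+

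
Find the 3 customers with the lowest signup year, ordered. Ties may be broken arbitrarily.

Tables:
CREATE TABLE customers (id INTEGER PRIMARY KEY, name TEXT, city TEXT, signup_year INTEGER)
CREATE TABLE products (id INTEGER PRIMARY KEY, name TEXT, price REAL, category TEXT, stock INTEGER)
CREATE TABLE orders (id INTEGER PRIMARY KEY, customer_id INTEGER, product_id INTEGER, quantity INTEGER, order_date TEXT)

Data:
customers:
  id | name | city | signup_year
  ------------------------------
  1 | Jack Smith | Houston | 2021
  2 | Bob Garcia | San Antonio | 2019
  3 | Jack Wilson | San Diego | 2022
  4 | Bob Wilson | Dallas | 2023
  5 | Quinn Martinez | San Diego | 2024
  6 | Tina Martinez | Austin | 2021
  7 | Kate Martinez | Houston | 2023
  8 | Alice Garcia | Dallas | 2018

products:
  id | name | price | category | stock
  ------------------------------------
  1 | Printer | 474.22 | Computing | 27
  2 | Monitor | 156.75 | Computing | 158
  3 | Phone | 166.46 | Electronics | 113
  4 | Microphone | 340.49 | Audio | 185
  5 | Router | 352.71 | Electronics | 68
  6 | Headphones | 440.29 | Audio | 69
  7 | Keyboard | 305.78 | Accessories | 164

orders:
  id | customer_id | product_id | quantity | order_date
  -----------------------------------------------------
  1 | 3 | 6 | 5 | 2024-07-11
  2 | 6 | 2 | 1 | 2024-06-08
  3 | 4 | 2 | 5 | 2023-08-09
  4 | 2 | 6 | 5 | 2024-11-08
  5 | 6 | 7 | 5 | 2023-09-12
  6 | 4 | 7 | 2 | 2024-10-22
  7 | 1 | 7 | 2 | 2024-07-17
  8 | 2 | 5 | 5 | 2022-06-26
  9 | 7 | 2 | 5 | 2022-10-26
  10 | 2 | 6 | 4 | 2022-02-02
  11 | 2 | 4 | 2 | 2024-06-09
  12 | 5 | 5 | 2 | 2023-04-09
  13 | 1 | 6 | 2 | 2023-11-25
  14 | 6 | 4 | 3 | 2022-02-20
SELECT name, signup_year FROM customers ORDER BY signup_year ASC LIMIT 3

Execution result:
name | signup_year
Alice Garcia | 2018
Bob Garcia | 2019
Jack Smith | 2021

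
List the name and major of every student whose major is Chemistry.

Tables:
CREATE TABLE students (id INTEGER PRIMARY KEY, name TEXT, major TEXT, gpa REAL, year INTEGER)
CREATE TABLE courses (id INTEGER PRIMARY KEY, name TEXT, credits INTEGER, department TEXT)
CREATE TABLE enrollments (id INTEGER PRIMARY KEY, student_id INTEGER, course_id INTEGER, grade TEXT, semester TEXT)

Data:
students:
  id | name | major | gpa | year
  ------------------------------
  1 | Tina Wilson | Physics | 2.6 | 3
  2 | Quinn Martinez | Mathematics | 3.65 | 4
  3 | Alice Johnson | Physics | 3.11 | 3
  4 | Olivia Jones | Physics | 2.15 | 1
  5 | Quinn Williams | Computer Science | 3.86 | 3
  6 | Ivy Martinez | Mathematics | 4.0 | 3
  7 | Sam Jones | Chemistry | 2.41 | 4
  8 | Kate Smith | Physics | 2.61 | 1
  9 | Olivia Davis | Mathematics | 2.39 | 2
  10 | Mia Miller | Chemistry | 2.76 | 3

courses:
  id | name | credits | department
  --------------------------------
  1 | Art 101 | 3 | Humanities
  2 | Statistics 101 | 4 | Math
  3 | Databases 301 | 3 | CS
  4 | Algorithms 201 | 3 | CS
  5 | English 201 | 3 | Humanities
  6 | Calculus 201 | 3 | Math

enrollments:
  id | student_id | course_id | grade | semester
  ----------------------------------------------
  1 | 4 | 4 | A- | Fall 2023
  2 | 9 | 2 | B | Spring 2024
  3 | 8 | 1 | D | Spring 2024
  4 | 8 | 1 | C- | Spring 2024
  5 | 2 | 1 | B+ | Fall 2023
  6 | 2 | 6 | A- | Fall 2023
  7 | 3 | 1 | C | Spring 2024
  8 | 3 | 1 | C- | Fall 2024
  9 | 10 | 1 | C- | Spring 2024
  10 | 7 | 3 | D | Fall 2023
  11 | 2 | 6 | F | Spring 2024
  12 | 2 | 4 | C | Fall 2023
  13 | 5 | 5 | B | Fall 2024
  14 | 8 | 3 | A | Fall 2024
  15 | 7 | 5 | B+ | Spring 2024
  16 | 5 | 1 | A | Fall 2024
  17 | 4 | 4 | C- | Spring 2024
SELECT name, major FROM students WHERE major = 'Chemistry'

Execution result:
name | major
Sam Jones | Chemistry
Mia Miller | Chemistry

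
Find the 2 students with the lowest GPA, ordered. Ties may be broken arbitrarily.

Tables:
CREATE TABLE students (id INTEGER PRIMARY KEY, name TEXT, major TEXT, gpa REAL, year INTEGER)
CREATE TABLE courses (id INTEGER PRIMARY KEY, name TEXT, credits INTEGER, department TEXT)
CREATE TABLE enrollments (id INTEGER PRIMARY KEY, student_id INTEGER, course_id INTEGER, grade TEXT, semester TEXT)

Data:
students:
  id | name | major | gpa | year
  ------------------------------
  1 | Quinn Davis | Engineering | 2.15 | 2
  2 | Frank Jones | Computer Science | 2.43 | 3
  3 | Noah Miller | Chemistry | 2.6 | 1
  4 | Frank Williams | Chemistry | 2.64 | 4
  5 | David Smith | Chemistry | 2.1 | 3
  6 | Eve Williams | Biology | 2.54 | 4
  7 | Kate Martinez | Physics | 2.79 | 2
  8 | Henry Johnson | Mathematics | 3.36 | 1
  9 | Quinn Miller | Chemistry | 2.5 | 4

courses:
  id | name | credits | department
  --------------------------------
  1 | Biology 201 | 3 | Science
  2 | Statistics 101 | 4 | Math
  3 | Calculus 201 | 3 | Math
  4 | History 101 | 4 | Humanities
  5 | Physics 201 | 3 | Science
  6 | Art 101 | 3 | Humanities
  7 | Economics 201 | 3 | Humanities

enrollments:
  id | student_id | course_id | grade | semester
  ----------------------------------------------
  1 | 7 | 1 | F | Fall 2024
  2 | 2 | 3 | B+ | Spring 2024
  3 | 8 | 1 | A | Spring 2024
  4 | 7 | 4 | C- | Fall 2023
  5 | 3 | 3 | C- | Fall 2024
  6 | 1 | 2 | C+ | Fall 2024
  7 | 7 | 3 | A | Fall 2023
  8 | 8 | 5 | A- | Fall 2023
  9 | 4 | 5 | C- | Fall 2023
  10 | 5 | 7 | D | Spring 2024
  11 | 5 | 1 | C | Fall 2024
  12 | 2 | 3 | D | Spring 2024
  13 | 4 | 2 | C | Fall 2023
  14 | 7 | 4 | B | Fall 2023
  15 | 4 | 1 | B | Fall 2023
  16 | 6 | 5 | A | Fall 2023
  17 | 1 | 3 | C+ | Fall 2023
SELECT name, gpa FROM students ORDER BY gpa ASC LIMIT 2

Execution result:
name | gpa
David Smith | 2.10
Quinn Davis | 2.15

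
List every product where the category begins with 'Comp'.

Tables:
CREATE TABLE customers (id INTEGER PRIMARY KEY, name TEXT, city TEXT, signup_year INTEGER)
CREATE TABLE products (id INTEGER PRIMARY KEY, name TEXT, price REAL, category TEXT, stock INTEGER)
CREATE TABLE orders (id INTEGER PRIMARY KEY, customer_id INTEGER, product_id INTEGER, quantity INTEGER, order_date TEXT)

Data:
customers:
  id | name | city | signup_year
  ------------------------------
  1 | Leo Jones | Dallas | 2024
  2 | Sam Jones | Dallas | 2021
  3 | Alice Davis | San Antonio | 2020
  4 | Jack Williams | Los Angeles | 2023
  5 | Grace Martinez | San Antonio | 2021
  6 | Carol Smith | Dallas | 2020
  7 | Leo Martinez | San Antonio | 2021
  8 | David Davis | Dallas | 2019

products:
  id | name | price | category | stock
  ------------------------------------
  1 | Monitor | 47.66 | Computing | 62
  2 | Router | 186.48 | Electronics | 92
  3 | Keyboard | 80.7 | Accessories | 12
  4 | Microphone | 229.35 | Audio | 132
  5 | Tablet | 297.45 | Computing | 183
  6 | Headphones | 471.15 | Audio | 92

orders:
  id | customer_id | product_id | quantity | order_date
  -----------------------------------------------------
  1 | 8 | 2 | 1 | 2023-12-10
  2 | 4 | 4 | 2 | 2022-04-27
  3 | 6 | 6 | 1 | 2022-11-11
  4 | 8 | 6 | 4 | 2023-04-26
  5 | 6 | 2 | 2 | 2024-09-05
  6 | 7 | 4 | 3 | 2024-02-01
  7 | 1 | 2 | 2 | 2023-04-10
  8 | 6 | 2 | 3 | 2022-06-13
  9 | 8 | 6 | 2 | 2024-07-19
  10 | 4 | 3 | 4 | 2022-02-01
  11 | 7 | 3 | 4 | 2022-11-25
SELECT name, category FROM products WHERE category LIKE 'Comp%'

Execution result:
name | category
Monitor | Computing
Tablet | Computing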